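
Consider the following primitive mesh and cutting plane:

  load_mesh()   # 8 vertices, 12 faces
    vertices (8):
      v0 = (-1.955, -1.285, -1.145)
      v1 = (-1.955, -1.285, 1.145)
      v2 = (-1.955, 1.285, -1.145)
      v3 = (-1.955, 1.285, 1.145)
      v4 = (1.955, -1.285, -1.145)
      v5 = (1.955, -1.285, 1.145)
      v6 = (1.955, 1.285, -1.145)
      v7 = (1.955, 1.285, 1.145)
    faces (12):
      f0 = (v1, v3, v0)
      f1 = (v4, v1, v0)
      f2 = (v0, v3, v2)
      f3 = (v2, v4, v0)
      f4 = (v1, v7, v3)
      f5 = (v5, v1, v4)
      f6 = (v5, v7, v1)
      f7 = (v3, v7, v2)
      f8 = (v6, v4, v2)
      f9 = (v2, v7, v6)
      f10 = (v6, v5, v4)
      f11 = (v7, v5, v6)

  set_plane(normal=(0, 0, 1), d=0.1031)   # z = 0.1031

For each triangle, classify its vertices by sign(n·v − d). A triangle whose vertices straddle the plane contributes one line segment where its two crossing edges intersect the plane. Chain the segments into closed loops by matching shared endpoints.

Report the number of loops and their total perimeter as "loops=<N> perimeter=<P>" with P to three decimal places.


Straddling triangles (8 of 12):
  (v1,v3,v0) [++-] → (-1.955, 0.115706, 0.1031)–(-1.955, -1.285, 0.1031)  len=1.4007
  (v4,v1,v0) [-+-] → (-0.176035, -1.285, 0.1031)–(-1.955, -1.285, 0.1031)  len=1.7790
  (v0,v3,v2) [-+-] → (-1.955, 0.115706, 0.1031)–(-1.955, 1.285, 0.1031)  len=1.1693
  (v5,v1,v4) [++-] → (-0.176035, -1.285, 0.1031)–(1.955, -1.285, 0.1031)  len=2.1310
  (v3,v7,v2) [++-] → (0.176035, 1.285, 0.1031)–(-1.955, 1.285, 0.1031)  len=2.1310
  (v2,v7,v6) [-+-] → (0.176035, 1.285, 0.1031)–(1.955, 1.285, 0.1031)  len=1.7790
  (v6,v5,v4) [-+-] → (1.955, -0.115706, 0.1031)–(1.955, -1.285, 0.1031)  len=1.1693
  (v7,v5,v6) [++-] → (1.955, -0.115706, 0.1031)–(1.955, 1.285, 0.1031)  len=1.4007

Chained into 1 loop(s):
  loop 1: 8 segments, perimeter = 12.9600
Total perimeter = 12.960

loops=1 perimeter=12.960


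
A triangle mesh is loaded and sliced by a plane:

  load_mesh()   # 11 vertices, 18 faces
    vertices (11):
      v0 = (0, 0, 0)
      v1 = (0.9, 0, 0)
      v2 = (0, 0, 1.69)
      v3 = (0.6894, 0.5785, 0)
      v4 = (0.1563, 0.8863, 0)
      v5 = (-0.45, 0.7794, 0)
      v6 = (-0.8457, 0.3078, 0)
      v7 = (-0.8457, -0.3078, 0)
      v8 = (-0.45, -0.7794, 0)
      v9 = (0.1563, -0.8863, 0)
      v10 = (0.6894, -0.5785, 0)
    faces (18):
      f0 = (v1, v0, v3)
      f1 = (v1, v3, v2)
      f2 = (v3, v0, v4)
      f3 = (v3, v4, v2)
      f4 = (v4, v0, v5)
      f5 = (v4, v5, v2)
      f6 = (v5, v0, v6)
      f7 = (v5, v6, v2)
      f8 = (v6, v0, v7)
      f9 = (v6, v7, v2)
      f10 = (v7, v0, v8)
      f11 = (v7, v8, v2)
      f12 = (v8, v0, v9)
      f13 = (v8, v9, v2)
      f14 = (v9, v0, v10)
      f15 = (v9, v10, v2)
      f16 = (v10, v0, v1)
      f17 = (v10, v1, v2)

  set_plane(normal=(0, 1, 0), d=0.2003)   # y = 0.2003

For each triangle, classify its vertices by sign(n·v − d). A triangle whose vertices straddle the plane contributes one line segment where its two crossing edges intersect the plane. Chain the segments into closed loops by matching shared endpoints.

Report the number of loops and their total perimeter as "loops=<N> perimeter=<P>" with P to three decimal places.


loops=1 perimeter=4.827

Straddling triangles (10 of 18):
  (v1,v0,v3) [--+] → (0.238698, 0.2003, 0)–(0.827082, 0.2003, 0)  len=0.5884
  (v1,v3,v2) [-+-] → (0.827082, 0.2003, 0)–(0.238698, 0.2003, 1.10485)  len=1.2518
  (v3,v0,v4) [+-+] → (0.238698, 0.2003, 0)–(0.0353231, 0.2003, 0)  len=0.2034
  (v3,v4,v2) [++-] → (0.0353231, 0.2003, 1.30807)–(0.238698, 0.2003, 1.10485)  len=0.2875
  (v4,v0,v5) [+-+] → (0.0353231, 0.2003, 0)–(-0.115647, 0.2003, 0)  len=0.1510
  (v4,v5,v2) [++-] → (-0.115647, 0.2003, 1.25568)–(0.0353231, 0.2003, 1.30807)  len=0.1598
  (v5,v0,v6) [+-+] → (-0.115647, 0.2003, 0)–(-0.550337, 0.2003, 0)  len=0.4347
  (v5,v6,v2) [++-] → (-0.550337, 0.2003, 0.590237)–(-0.115647, 0.2003, 1.25568)  len=0.7948
  (v6,v0,v7) [+--] → (-0.550337, 0.2003, 0)–(-0.8457, 0.2003, 0)  len=0.2954
  (v6,v7,v2) [+--] → (-0.8457, 0.2003, 0)–(-0.550337, 0.2003, 0.590237)  len=0.6600

Chained into 1 loop(s):
  loop 1: 10 segments, perimeter = 4.8267
Total perimeter = 4.827


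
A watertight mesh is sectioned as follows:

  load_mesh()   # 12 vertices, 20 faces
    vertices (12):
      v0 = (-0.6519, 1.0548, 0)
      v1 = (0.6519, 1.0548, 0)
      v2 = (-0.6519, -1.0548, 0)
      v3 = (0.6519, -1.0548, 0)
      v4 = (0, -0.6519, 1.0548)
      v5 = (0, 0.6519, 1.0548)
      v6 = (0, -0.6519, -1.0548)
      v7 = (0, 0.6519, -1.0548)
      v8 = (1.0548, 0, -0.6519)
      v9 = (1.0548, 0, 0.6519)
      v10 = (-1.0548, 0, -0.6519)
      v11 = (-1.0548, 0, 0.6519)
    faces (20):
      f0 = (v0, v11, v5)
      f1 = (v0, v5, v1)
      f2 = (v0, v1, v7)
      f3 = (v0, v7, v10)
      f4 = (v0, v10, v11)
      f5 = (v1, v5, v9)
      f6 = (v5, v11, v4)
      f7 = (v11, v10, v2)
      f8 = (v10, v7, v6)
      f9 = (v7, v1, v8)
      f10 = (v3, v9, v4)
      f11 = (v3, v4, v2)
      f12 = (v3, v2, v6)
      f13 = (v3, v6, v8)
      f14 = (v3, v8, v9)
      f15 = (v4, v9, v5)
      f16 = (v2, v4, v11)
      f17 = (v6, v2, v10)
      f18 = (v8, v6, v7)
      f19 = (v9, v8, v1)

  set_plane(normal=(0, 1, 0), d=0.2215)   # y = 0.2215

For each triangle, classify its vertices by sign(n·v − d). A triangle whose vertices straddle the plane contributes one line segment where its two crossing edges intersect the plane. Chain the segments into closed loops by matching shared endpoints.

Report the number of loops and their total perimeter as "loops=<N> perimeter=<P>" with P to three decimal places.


Straddling triangles (10 of 20):
  (v0,v11,v5) [+-+] → (-0.970194, 0.2215, 0.515006)–(-0.696404, 0.2215, 0.788796)  len=0.3872
  (v0,v7,v10) [++-] → (-0.696404, 0.2215, -0.788796)–(-0.970194, 0.2215, -0.515006)  len=0.3872
  (v0,v10,v11) [+--] → (-0.970194, 0.2215, -0.515006)–(-0.970194, 0.2215, 0.515006)  len=1.0300
  (v1,v5,v9) [++-] → (0.696404, 0.2215, 0.788796)–(0.970194, 0.2215, 0.515006)  len=0.3872
  (v5,v11,v4) [+--] → (-0.696404, 0.2215, 0.788796)–(0, 0.2215, 1.0548)  len=0.7455
  (v10,v7,v6) [-+-] → (-0.696404, 0.2215, -0.788796)–(0, 0.2215, -1.0548)  len=0.7455
  (v7,v1,v8) [++-] → (0.970194, 0.2215, -0.515006)–(0.696404, 0.2215, -0.788796)  len=0.3872
  (v4,v9,v5) [--+] → (0.696404, 0.2215, 0.788796)–(0, 0.2215, 1.0548)  len=0.7455
  (v8,v6,v7) [--+] → (0, 0.2215, -1.0548)–(0.696404, 0.2215, -0.788796)  len=0.7455
  (v9,v8,v1) [--+] → (0.970194, 0.2215, -0.515006)–(0.970194, 0.2215, 0.515006)  len=1.0300

Chained into 1 loop(s):
  loop 1: 10 segments, perimeter = 6.5907
Total perimeter = 6.591

loops=1 perimeter=6.591


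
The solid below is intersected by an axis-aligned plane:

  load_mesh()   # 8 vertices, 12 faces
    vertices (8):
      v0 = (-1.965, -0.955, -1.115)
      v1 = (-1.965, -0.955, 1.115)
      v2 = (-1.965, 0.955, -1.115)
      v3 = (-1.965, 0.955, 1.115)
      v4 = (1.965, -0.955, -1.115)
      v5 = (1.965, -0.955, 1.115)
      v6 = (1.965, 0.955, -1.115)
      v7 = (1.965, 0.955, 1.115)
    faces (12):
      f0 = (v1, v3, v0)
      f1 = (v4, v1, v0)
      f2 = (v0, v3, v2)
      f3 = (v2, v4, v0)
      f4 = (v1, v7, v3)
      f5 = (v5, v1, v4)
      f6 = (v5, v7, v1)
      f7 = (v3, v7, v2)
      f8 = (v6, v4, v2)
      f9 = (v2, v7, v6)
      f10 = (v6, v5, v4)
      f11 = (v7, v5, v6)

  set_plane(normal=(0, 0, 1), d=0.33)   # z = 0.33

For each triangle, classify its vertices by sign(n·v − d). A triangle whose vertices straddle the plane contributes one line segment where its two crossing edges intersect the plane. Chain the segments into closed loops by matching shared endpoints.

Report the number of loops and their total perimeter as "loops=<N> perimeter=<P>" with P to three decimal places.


loops=1 perimeter=11.680

Straddling triangles (8 of 12):
  (v1,v3,v0) [++-] → (-1.965, 0.282646, 0.33)–(-1.965, -0.955, 0.33)  len=1.2376
  (v4,v1,v0) [-+-] → (-0.58157, -0.955, 0.33)–(-1.965, -0.955, 0.33)  len=1.3834
  (v0,v3,v2) [-+-] → (-1.965, 0.282646, 0.33)–(-1.965, 0.955, 0.33)  len=0.6724
  (v5,v1,v4) [++-] → (-0.58157, -0.955, 0.33)–(1.965, -0.955, 0.33)  len=2.5466
  (v3,v7,v2) [++-] → (0.58157, 0.955, 0.33)–(-1.965, 0.955, 0.33)  len=2.5466
  (v2,v7,v6) [-+-] → (0.58157, 0.955, 0.33)–(1.965, 0.955, 0.33)  len=1.3834
  (v6,v5,v4) [-+-] → (1.965, -0.282646, 0.33)–(1.965, -0.955, 0.33)  len=0.6724
  (v7,v5,v6) [++-] → (1.965, -0.282646, 0.33)–(1.965, 0.955, 0.33)  len=1.2376

Chained into 1 loop(s):
  loop 1: 8 segments, perimeter = 11.6800
Total perimeter = 11.680


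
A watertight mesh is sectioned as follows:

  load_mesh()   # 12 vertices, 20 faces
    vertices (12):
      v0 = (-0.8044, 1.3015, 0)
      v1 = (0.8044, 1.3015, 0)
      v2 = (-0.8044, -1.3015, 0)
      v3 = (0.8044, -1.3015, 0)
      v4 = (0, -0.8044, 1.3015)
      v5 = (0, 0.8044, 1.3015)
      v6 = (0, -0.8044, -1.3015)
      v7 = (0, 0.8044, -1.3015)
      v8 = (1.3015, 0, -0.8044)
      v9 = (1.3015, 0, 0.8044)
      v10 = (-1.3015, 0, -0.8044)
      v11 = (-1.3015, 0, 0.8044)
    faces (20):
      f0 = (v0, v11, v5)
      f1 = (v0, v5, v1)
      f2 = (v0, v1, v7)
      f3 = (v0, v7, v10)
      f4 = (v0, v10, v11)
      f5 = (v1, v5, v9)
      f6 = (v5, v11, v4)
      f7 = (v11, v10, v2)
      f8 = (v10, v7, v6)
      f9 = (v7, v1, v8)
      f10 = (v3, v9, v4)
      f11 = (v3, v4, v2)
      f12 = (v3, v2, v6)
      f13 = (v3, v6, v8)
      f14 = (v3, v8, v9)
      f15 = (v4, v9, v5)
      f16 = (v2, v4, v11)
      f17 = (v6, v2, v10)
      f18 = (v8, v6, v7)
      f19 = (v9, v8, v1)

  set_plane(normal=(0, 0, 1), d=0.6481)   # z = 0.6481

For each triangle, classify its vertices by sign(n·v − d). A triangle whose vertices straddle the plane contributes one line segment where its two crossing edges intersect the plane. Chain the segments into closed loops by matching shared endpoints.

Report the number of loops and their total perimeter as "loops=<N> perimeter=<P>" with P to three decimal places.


Straddling triangles (10 of 20):
  (v0,v11,v5) [-++] → (-1.20491, 0.25289, 0.6481)–(-0.403838, 1.05396, 0.6481)  len=1.1329
  (v0,v5,v1) [-+-] → (-0.403838, 1.05396, 0.6481)–(0.403838, 1.05396, 0.6481)  len=0.8077
  (v0,v10,v11) [--+] → (-1.3015, 0, 0.6481)–(-1.20491, 0.25289, 0.6481)  len=0.2707
  (v1,v5,v9) [-++] → (0.403838, 1.05396, 0.6481)–(1.20491, 0.25289, 0.6481)  len=1.1329
  (v11,v10,v2) [+--] → (-1.3015, 0, 0.6481)–(-1.20491, -0.25289, 0.6481)  len=0.2707
  (v3,v9,v4) [-++] → (1.20491, -0.25289, 0.6481)–(0.403838, -1.05396, 0.6481)  len=1.1329
  (v3,v4,v2) [-+-] → (0.403838, -1.05396, 0.6481)–(-0.403838, -1.05396, 0.6481)  len=0.8077
  (v3,v8,v9) [--+] → (1.3015, 0, 0.6481)–(1.20491, -0.25289, 0.6481)  len=0.2707
  (v2,v4,v11) [-++] → (-0.403838, -1.05396, 0.6481)–(-1.20491, -0.25289, 0.6481)  len=1.1329
  (v9,v8,v1) [+--] → (1.3015, 0, 0.6481)–(1.20491, 0.25289, 0.6481)  len=0.2707

Chained into 1 loop(s):
  loop 1: 10 segments, perimeter = 7.2297
Total perimeter = 7.230

loops=1 perimeter=7.230


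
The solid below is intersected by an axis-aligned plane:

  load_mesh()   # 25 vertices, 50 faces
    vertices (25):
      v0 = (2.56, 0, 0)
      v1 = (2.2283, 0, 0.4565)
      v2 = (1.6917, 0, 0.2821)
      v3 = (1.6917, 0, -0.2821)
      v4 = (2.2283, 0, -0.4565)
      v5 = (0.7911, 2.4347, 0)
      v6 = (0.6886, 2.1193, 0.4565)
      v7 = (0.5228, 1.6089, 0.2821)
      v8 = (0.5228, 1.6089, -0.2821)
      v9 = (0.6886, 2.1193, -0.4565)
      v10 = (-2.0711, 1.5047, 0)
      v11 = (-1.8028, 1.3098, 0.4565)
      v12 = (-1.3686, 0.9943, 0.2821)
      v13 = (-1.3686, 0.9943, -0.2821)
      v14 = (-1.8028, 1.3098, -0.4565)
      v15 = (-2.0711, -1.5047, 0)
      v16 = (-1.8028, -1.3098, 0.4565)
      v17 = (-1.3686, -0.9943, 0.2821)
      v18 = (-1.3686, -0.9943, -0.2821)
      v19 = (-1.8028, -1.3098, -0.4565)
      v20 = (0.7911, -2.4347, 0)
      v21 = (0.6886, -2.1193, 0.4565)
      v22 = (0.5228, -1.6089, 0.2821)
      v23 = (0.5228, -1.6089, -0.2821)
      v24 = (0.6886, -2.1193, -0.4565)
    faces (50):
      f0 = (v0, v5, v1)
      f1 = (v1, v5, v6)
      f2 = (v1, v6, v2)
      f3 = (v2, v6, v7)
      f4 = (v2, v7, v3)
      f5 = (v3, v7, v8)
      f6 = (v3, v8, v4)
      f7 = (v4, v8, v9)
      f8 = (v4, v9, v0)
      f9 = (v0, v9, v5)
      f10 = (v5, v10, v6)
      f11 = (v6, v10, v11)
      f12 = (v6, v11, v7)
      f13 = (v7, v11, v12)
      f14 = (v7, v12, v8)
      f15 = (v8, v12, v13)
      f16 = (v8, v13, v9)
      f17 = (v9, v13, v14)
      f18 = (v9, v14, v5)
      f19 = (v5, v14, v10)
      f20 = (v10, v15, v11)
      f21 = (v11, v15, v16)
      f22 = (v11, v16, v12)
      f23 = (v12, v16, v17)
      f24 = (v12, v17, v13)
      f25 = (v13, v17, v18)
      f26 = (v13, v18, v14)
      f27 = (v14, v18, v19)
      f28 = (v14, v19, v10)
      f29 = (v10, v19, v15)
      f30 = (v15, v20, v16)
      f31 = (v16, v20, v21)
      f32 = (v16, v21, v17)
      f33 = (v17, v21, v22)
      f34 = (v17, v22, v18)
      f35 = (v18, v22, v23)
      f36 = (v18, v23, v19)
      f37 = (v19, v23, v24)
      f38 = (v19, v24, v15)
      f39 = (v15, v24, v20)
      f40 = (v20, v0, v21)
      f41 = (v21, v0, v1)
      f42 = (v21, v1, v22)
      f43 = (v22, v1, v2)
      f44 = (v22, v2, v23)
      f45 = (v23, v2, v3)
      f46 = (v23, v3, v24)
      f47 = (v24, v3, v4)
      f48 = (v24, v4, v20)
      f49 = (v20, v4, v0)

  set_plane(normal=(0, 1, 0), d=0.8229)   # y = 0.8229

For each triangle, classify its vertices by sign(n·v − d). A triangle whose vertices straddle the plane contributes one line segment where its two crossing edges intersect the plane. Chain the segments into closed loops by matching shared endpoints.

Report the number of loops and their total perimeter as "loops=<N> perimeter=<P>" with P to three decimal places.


loops=2 perimeter=5.380

Straddling triangles (20 of 50):
  (v0,v5,v1) [-+-] → (1.96213, 0.8229, 0)–(1.74254, 0.8229, 0.302208)  len=0.3736
  (v1,v5,v6) [-++] → (1.74254, 0.8229, 0.302208)–(1.63045, 0.8229, 0.4565)  len=0.1907
  (v1,v6,v2) [-+-] → (1.63045, 0.8229, 0.4565)–(1.30221, 0.8229, 0.349818)  len=0.3451
  (v2,v6,v7) [-++] → (1.30221, 0.8229, 0.349818)–(1.09385, 0.8229, 0.2821)  len=0.2191
  (v2,v7,v3) [-+-] → (1.09385, 0.8229, 0.2821)–(1.09385, 0.8229, 0.00646994)  len=0.2756
  (v3,v7,v8) [-++] → (1.09385, 0.8229, 0.00646994)–(1.09385, 0.8229, -0.2821)  len=0.2886
  (v3,v8,v4) [-+-] → (1.09385, 0.8229, -0.2821)–(1.35599, 0.8229, -0.3673)  len=0.2756
  (v4,v8,v9) [-++] → (1.35599, 0.8229, -0.3673)–(1.63045, 0.8229, -0.4565)  len=0.2886
  (v4,v9,v0) [-+-] → (1.63045, 0.8229, -0.4565)–(1.83336, 0.8229, -0.177254)  len=0.3452
  (v0,v9,v5) [-++] → (1.83336, 0.8229, -0.177254)–(1.96213, 0.8229, 0)  len=0.2191
  (v10,v15,v11) [+-+] → (-2.0711, 0.8229, 0)–(-1.84922, 0.8229, 0.377527)  len=0.4379
  (v11,v15,v16) [+--] → (-1.84922, 0.8229, 0.377527)–(-1.8028, 0.8229, 0.4565)  len=0.0916
  (v11,v16,v12) [+-+] → (-1.8028, 0.8229, 0.4565)–(-1.4009, 0.8229, 0.295073)  len=0.4331
  (v12,v16,v17) [+--] → (-1.4009, 0.8229, 0.295073)–(-1.3686, 0.8229, 0.2821)  len=0.0348
  (v12,v17,v13) [+-+] → (-1.3686, 0.8229, 0.2821)–(-1.3686, 0.8229, -0.233471)  len=0.5156
  (v13,v17,v18) [+--] → (-1.3686, 0.8229, -0.233471)–(-1.3686, 0.8229, -0.2821)  len=0.0486
  (v13,v18,v14) [+-+] → (-1.3686, 0.8229, -0.2821)–(-1.71105, 0.8229, -0.419646)  len=0.3690
  (v14,v18,v19) [+--] → (-1.71105, 0.8229, -0.419646)–(-1.8028, 0.8229, -0.4565)  len=0.0989
  (v14,v19,v10) [+-+] → (-1.8028, 0.8229, -0.4565)–(-2.00611, 0.8229, -0.110585)  len=0.4012
  (v10,v19,v15) [+--] → (-2.00611, 0.8229, -0.110585)–(-2.0711, 0.8229, 0)  len=0.1283

Chained into 2 loop(s):
  loop 1: 10 segments, perimeter = 2.8212
  loop 2: 10 segments, perimeter = 2.5590
Total perimeter = 5.380


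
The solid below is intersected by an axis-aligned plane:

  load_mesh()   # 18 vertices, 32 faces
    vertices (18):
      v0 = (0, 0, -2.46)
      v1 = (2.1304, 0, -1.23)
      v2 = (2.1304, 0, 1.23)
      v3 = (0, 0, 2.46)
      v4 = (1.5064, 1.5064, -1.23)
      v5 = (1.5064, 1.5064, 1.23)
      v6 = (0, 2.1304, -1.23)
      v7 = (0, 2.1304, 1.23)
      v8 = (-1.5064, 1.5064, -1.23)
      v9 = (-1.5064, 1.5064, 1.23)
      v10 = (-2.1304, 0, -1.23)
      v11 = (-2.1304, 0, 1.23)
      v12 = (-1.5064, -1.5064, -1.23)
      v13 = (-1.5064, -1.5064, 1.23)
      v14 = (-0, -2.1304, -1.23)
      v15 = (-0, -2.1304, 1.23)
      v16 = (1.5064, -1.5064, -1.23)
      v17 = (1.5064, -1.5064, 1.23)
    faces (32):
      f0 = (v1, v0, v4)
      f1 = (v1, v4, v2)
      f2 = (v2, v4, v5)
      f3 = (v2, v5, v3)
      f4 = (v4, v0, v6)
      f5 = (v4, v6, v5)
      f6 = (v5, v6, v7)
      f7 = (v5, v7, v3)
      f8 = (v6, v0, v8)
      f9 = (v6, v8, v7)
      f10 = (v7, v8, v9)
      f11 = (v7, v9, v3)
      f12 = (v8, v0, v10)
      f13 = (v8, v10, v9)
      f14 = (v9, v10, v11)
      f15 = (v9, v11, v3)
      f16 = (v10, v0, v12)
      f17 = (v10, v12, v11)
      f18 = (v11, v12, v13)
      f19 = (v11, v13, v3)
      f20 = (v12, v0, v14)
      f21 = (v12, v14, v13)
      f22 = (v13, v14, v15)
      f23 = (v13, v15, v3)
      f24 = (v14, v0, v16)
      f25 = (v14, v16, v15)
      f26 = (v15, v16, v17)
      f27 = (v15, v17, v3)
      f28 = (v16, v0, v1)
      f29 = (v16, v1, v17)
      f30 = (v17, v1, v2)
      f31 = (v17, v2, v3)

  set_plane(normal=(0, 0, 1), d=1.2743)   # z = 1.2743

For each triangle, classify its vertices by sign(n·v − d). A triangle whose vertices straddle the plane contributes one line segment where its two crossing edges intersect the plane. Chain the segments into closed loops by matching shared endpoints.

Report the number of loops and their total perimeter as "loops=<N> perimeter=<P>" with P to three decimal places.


Straddling triangles (8 of 32):
  (v2,v5,v3) [--+] → (1.45215, 1.45215, 1.2743)–(2.05367, 0, 1.2743)  len=1.5718
  (v5,v7,v3) [--+] → (0, 2.05367, 1.2743)–(1.45215, 1.45215, 1.2743)  len=1.5718
  (v7,v9,v3) [--+] → (-1.45215, 1.45215, 1.2743)–(0, 2.05367, 1.2743)  len=1.5718
  (v9,v11,v3) [--+] → (-2.05367, 0, 1.2743)–(-1.45215, 1.45215, 1.2743)  len=1.5718
  (v11,v13,v3) [--+] → (-1.45215, -1.45215, 1.2743)–(-2.05367, 0, 1.2743)  len=1.5718
  (v13,v15,v3) [--+] → (0, -2.05367, 1.2743)–(-1.45215, -1.45215, 1.2743)  len=1.5718
  (v15,v17,v3) [--+] → (1.45215, -1.45215, 1.2743)–(0, -2.05367, 1.2743)  len=1.5718
  (v17,v2,v3) [--+] → (2.05367, 0, 1.2743)–(1.45215, -1.45215, 1.2743)  len=1.5718

Chained into 1 loop(s):
  loop 1: 8 segments, perimeter = 12.5744
Total perimeter = 12.574

loops=1 perimeter=12.574


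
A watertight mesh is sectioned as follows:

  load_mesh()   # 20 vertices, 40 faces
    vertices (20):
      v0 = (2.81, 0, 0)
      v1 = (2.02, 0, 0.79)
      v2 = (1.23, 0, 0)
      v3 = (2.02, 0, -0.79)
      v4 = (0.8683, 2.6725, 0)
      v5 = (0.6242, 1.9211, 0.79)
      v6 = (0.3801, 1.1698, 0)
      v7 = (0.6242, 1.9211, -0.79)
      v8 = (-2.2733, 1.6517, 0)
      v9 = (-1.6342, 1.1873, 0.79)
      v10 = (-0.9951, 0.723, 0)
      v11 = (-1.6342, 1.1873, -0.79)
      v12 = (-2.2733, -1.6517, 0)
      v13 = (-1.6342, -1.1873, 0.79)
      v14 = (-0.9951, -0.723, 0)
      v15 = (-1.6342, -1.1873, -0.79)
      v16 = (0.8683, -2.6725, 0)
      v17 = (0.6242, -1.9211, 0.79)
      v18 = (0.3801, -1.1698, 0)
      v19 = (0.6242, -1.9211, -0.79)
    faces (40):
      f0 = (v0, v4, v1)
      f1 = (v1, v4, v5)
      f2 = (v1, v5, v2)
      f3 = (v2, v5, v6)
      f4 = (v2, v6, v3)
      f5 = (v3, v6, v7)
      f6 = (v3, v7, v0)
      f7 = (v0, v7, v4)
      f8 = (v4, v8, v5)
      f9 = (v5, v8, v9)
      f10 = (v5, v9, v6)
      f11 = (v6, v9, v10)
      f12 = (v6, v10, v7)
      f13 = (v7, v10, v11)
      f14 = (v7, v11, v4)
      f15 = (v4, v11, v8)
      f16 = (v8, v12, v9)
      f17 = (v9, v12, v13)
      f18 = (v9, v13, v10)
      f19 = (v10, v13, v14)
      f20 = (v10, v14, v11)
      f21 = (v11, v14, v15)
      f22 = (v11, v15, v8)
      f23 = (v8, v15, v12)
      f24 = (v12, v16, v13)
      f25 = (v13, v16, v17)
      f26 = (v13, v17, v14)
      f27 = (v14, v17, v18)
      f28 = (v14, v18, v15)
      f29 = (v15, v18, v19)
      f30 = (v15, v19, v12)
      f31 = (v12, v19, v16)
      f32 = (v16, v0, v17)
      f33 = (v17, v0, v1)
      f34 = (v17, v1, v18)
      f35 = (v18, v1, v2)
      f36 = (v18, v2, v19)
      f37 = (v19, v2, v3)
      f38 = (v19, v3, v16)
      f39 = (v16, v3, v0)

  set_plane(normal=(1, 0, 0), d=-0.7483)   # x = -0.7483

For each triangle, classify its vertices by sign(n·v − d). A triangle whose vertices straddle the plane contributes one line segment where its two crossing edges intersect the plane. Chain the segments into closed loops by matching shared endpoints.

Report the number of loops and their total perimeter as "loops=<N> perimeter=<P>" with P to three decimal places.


Straddling triangles (16 of 40):
  (v4,v8,v5) [+-+] → (-0.7483, 2.14722, 0)–(-0.7483, 1.79349, 0.415789)  len=0.5459
  (v5,v8,v9) [+--] → (-0.7483, 1.79349, 0.415789)–(-0.7483, 1.47515, 0.79)  len=0.4913
  (v5,v9,v6) [+-+] → (-0.7483, 1.47515, 0.79)–(-0.7483, 1.1796, 0.442554)  len=0.4561
  (v6,v9,v10) [+--] → (-0.7483, 1.1796, 0.442554)–(-0.7483, 0.803185, 0)  len=0.5810
  (v6,v10,v7) [+-+] → (-0.7483, 0.803185, 0)–(-0.7483, 0.905604, -0.120405)  len=0.1581
  (v7,v10,v11) [+--] → (-0.7483, 0.905604, -0.120405)–(-0.7483, 1.47515, -0.79)  len=0.8791
  (v7,v11,v4) [+-+] → (-0.7483, 1.47515, -0.79)–(-0.7483, 1.71307, -0.510335)  len=0.3672
  (v4,v11,v8) [+--] → (-0.7483, 1.71307, -0.510335)–(-0.7483, 2.14722, 0)  len=0.6700
  (v12,v16,v13) [-+-] → (-0.7483, -2.14722, 0)–(-0.7483, -1.71307, 0.510335)  len=0.6700
  (v13,v16,v17) [-++] → (-0.7483, -1.71307, 0.510335)–(-0.7483, -1.47515, 0.79)  len=0.3672
  (v13,v17,v14) [-+-] → (-0.7483, -1.47515, 0.79)–(-0.7483, -0.905604, 0.120405)  len=0.8791
  (v14,v17,v18) [-++] → (-0.7483, -0.905604, 0.120405)–(-0.7483, -0.803185, 0)  len=0.1581
  (v14,v18,v15) [-+-] → (-0.7483, -0.803185, 0)–(-0.7483, -1.1796, -0.442554)  len=0.5810
  (v15,v18,v19) [-++] → (-0.7483, -1.1796, -0.442554)–(-0.7483, -1.47515, -0.79)  len=0.4561
  (v15,v19,v12) [-+-] → (-0.7483, -1.47515, -0.79)–(-0.7483, -1.79349, -0.415789)  len=0.4913
  (v12,v19,v16) [-++] → (-0.7483, -1.79349, -0.415789)–(-0.7483, -2.14722, 0)  len=0.5459

Chained into 2 loop(s):
  loop 1: 8 segments, perimeter = 4.1487
  loop 2: 8 segments, perimeter = 4.1487
Total perimeter = 8.297

loops=2 perimeter=8.297


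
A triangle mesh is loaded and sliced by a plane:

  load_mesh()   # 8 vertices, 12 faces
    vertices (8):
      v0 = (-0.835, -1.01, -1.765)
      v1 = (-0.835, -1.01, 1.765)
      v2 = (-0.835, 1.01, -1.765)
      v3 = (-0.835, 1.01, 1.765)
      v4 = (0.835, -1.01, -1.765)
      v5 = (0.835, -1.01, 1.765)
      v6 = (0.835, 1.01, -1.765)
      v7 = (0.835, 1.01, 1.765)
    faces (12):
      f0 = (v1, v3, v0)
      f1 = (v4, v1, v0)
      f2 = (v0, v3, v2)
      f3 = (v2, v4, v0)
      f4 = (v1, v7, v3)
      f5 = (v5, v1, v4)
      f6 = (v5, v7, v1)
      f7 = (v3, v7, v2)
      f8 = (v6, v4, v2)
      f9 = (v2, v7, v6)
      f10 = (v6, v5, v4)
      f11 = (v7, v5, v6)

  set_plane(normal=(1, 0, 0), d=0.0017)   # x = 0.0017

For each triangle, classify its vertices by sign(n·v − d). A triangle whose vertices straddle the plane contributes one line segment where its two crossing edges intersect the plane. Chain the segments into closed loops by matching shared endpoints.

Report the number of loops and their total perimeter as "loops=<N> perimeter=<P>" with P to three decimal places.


Straddling triangles (8 of 12):
  (v4,v1,v0) [+--] → (0.0017, -1.01, -0.00359341)–(0.0017, -1.01, -1.765)  len=1.7614
  (v2,v4,v0) [-+-] → (0.0017, -0.00205629, -1.765)–(0.0017, -1.01, -1.765)  len=1.0079
  (v1,v7,v3) [-+-] → (0.0017, 0.00205629, 1.765)–(0.0017, 1.01, 1.765)  len=1.0079
  (v5,v1,v4) [+-+] → (0.0017, -1.01, 1.765)–(0.0017, -1.01, -0.00359341)  len=1.7686
  (v5,v7,v1) [++-] → (0.0017, 0.00205629, 1.765)–(0.0017, -1.01, 1.765)  len=1.0121
  (v3,v7,v2) [-+-] → (0.0017, 1.01, 1.765)–(0.0017, 1.01, 0.00359341)  len=1.7614
  (v6,v4,v2) [++-] → (0.0017, -0.00205629, -1.765)–(0.0017, 1.01, -1.765)  len=1.0121
  (v2,v7,v6) [-++] → (0.0017, 1.01, 0.00359341)–(0.0017, 1.01, -1.765)  len=1.7686

Chained into 1 loop(s):
  loop 1: 8 segments, perimeter = 11.1000
Total perimeter = 11.100

loops=1 perimeter=11.100


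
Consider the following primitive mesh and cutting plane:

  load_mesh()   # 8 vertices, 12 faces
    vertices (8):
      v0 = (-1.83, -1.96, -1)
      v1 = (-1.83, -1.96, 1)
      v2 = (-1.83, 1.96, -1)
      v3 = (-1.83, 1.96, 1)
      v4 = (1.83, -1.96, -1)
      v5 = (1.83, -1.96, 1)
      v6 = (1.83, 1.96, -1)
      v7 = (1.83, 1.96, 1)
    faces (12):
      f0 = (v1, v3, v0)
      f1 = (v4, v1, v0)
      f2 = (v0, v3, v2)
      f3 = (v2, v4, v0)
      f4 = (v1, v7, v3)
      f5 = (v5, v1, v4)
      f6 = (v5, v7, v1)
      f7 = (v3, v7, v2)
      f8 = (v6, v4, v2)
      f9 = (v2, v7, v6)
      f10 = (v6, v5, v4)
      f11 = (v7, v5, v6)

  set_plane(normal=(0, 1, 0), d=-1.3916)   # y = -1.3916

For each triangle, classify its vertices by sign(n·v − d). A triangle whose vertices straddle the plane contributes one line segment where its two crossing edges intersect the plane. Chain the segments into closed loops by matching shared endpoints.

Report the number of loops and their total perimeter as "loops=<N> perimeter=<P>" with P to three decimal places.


loops=1 perimeter=11.320

Straddling triangles (8 of 12):
  (v1,v3,v0) [-+-] → (-1.83, -1.3916, 1)–(-1.83, -1.3916, -0.71)  len=1.7100
  (v0,v3,v2) [-++] → (-1.83, -1.3916, -0.71)–(-1.83, -1.3916, -1)  len=0.2900
  (v2,v4,v0) [+--] → (1.2993, -1.3916, -1)–(-1.83, -1.3916, -1)  len=3.1293
  (v1,v7,v3) [-++] → (-1.2993, -1.3916, 1)–(-1.83, -1.3916, 1)  len=0.5307
  (v5,v7,v1) [-+-] → (1.83, -1.3916, 1)–(-1.2993, -1.3916, 1)  len=3.1293
  (v6,v4,v2) [+-+] → (1.83, -1.3916, -1)–(1.2993, -1.3916, -1)  len=0.5307
  (v6,v5,v4) [+--] → (1.83, -1.3916, 0.71)–(1.83, -1.3916, -1)  len=1.7100
  (v7,v5,v6) [+-+] → (1.83, -1.3916, 1)–(1.83, -1.3916, 0.71)  len=0.2900

Chained into 1 loop(s):
  loop 1: 8 segments, perimeter = 11.3200
Total perimeter = 11.320


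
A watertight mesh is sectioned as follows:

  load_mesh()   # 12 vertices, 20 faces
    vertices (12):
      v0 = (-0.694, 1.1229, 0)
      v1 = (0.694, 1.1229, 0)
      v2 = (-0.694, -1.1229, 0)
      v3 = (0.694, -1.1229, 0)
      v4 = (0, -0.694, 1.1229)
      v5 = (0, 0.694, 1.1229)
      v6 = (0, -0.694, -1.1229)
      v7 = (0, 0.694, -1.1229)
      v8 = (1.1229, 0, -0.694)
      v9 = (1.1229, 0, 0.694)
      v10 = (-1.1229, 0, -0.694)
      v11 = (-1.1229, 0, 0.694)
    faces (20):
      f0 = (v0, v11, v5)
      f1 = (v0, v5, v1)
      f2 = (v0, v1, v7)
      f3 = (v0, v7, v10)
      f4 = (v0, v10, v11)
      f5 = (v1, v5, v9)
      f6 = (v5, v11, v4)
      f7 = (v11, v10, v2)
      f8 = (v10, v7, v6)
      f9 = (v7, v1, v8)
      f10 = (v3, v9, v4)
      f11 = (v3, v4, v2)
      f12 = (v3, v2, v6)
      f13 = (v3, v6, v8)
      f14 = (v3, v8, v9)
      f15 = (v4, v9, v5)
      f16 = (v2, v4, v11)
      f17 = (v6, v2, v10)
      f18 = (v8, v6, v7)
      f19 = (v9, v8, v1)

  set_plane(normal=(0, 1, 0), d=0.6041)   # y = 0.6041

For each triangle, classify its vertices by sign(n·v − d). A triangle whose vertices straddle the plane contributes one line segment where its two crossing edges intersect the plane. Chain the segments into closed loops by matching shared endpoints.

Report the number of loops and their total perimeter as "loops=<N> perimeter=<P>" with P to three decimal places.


loops=1 perimeter=6.129

Straddling triangles (10 of 20):
  (v0,v11,v5) [+-+] → (-0.89216, 0.6041, 0.32064)–(-0.145459, 0.6041, 1.06734)  len=1.0560
  (v0,v7,v10) [++-] → (-0.145459, 0.6041, -1.06734)–(-0.89216, 0.6041, -0.32064)  len=1.0560
  (v0,v10,v11) [+--] → (-0.89216, 0.6041, -0.32064)–(-0.89216, 0.6041, 0.32064)  len=0.6413
  (v1,v5,v9) [++-] → (0.145459, 0.6041, 1.06734)–(0.89216, 0.6041, 0.32064)  len=1.0560
  (v5,v11,v4) [+--] → (-0.145459, 0.6041, 1.06734)–(0, 0.6041, 1.1229)  len=0.1557
  (v10,v7,v6) [-+-] → (-0.145459, 0.6041, -1.06734)–(0, 0.6041, -1.1229)  len=0.1557
  (v7,v1,v8) [++-] → (0.89216, 0.6041, -0.32064)–(0.145459, 0.6041, -1.06734)  len=1.0560
  (v4,v9,v5) [--+] → (0.145459, 0.6041, 1.06734)–(0, 0.6041, 1.1229)  len=0.1557
  (v8,v6,v7) [--+] → (0, 0.6041, -1.1229)–(0.145459, 0.6041, -1.06734)  len=0.1557
  (v9,v8,v1) [--+] → (0.89216, 0.6041, -0.32064)–(0.89216, 0.6041, 0.32064)  len=0.6413

Chained into 1 loop(s):
  loop 1: 10 segments, perimeter = 6.1294
Total perimeter = 6.129


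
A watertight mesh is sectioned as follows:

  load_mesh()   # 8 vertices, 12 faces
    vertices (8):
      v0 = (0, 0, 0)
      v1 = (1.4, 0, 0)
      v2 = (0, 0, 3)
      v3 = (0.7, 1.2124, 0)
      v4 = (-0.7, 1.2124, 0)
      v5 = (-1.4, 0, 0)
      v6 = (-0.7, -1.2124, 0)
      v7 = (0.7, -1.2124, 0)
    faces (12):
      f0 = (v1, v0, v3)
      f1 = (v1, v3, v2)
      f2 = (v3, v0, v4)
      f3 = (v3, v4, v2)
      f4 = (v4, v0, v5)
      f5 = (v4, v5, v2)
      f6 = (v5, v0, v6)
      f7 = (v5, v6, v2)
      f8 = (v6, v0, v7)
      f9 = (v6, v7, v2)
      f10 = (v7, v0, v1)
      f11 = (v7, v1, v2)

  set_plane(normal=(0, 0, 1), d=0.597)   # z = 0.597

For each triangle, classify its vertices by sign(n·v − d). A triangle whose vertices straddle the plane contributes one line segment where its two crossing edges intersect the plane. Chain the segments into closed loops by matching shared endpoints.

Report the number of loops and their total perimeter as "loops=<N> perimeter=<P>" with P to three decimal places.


Straddling triangles (6 of 12):
  (v1,v3,v2) [--+] → (0.5607, 0.971132, 0.597)–(1.1214, 0, 0.597)  len=1.1214
  (v3,v4,v2) [--+] → (-0.5607, 0.971132, 0.597)–(0.5607, 0.971132, 0.597)  len=1.1214
  (v4,v5,v2) [--+] → (-1.1214, 0, 0.597)–(-0.5607, 0.971132, 0.597)  len=1.1214
  (v5,v6,v2) [--+] → (-0.5607, -0.971132, 0.597)–(-1.1214, 0, 0.597)  len=1.1214
  (v6,v7,v2) [--+] → (0.5607, -0.971132, 0.597)–(-0.5607, -0.971132, 0.597)  len=1.1214
  (v7,v1,v2) [--+] → (1.1214, 0, 0.597)–(0.5607, -0.971132, 0.597)  len=1.1214

Chained into 1 loop(s):
  loop 1: 6 segments, perimeter = 6.7283
Total perimeter = 6.728

loops=1 perimeter=6.728


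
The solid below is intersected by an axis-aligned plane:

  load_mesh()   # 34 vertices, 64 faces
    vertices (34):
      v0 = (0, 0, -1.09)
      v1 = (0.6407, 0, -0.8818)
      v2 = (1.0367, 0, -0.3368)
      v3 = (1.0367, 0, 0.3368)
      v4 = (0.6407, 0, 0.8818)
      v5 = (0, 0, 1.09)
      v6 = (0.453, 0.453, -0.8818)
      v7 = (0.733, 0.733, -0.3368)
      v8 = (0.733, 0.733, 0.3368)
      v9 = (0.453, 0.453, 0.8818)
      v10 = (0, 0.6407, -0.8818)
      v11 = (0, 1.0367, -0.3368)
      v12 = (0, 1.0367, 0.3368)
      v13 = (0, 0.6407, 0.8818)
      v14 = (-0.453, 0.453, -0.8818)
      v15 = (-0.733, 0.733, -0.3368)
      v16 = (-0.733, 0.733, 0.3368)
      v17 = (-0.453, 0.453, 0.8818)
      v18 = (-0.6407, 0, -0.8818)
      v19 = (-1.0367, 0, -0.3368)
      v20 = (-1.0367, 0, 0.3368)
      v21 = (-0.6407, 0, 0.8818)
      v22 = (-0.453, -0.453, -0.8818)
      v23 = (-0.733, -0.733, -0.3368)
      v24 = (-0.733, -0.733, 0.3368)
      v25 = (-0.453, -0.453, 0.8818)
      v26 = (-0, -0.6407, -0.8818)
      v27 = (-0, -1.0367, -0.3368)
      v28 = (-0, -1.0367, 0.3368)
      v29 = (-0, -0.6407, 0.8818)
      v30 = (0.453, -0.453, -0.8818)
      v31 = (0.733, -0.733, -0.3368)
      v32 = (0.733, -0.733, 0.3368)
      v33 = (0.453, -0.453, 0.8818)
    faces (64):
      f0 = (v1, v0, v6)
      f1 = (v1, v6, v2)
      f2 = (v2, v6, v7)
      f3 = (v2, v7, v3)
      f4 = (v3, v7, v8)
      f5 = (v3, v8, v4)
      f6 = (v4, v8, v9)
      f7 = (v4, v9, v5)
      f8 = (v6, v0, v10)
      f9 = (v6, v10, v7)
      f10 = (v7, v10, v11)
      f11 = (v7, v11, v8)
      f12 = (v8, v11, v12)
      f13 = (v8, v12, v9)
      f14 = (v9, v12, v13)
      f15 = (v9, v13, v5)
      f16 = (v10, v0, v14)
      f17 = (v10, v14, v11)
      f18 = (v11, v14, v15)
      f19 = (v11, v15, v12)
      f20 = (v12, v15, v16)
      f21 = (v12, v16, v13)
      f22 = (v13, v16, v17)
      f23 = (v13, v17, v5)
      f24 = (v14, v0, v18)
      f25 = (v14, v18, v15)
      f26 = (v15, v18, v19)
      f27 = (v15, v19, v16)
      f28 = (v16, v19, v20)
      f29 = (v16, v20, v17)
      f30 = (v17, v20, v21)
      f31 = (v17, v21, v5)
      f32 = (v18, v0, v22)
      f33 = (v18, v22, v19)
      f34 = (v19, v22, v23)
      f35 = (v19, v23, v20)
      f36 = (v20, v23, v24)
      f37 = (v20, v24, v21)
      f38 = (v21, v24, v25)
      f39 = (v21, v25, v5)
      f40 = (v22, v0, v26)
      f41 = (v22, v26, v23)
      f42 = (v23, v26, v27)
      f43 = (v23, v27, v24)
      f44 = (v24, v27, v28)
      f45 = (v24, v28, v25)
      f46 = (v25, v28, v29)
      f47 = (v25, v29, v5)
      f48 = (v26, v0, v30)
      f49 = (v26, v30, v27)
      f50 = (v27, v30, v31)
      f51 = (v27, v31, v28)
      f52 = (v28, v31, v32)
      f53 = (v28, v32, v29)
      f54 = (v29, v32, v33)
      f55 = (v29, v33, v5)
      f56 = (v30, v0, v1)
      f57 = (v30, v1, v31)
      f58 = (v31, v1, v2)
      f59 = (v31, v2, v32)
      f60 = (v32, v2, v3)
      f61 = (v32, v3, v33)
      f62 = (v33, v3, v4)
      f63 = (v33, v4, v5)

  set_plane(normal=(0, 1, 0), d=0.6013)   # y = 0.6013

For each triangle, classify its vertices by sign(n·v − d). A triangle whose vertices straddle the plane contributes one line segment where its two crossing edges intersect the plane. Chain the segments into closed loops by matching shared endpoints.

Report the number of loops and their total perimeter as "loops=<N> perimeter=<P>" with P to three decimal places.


Straddling triangles (20 of 64):
  (v2,v6,v7) [--+] → (0.6013, 0.6013, -0.593145)–(0.787567, 0.6013, -0.3368)  len=0.3169
  (v2,v7,v3) [-+-] → (0.787567, 0.6013, -0.3368)–(0.787567, 0.6013, -0.215773)  len=0.1210
  (v3,v7,v8) [-++] → (0.787567, 0.6013, -0.215773)–(0.787567, 0.6013, 0.3368)  len=0.5526
  (v3,v8,v4) [-+-] → (0.787567, 0.6013, 0.3368)–(0.716416, 0.6013, 0.434722)  len=0.1210
  (v4,v8,v9) [-+-] → (0.716416, 0.6013, 0.434722)–(0.6013, 0.6013, 0.593145)  len=0.1958
  (v6,v0,v10) [--+] → (0, 0.6013, -0.894603)–(0.095089, 0.6013, -0.8818)  len=0.0959
  (v6,v10,v7) [-++] → (0.095089, 0.6013, -0.8818)–(0.6013, 0.6013, -0.593145)  len=0.5827
  (v8,v12,v9) [++-] → (0.337907, 0.6013, 0.743332)–(0.6013, 0.6013, 0.593145)  len=0.3032
  (v9,v12,v13) [-++] → (0.337907, 0.6013, 0.743332)–(0.095089, 0.6013, 0.8818)  len=0.2795
  (v9,v13,v5) [-+-] → (0.095089, 0.6013, 0.8818)–(0, 0.6013, 0.894603)  len=0.0959
  (v10,v0,v14) [+--] → (0, 0.6013, -0.894603)–(-0.095089, 0.6013, -0.8818)  len=0.0959
  (v10,v14,v11) [+-+] → (-0.095089, 0.6013, -0.8818)–(-0.337907, 0.6013, -0.743332)  len=0.2795
  (v11,v14,v15) [+-+] → (-0.337907, 0.6013, -0.743332)–(-0.6013, 0.6013, -0.593145)  len=0.3032
  (v13,v16,v17) [++-] → (-0.6013, 0.6013, 0.593145)–(-0.095089, 0.6013, 0.8818)  len=0.5827
  (v13,v17,v5) [+--] → (-0.095089, 0.6013, 0.8818)–(0, 0.6013, 0.894603)  len=0.0959
  (v14,v18,v15) [--+] → (-0.716416, 0.6013, -0.434722)–(-0.6013, 0.6013, -0.593145)  len=0.1958
  (v15,v18,v19) [+--] → (-0.716416, 0.6013, -0.434722)–(-0.787567, 0.6013, -0.3368)  len=0.1210
  (v15,v19,v16) [+-+] → (-0.787567, 0.6013, -0.3368)–(-0.787567, 0.6013, 0.215773)  len=0.5526
  (v16,v19,v20) [+--] → (-0.787567, 0.6013, 0.215773)–(-0.787567, 0.6013, 0.3368)  len=0.1210
  (v16,v20,v17) [+--] → (-0.787567, 0.6013, 0.3368)–(-0.6013, 0.6013, 0.593145)  len=0.3169

Chained into 1 loop(s):
  loop 1: 20 segments, perimeter = 5.3294
Total perimeter = 5.329

loops=1 perimeter=5.329


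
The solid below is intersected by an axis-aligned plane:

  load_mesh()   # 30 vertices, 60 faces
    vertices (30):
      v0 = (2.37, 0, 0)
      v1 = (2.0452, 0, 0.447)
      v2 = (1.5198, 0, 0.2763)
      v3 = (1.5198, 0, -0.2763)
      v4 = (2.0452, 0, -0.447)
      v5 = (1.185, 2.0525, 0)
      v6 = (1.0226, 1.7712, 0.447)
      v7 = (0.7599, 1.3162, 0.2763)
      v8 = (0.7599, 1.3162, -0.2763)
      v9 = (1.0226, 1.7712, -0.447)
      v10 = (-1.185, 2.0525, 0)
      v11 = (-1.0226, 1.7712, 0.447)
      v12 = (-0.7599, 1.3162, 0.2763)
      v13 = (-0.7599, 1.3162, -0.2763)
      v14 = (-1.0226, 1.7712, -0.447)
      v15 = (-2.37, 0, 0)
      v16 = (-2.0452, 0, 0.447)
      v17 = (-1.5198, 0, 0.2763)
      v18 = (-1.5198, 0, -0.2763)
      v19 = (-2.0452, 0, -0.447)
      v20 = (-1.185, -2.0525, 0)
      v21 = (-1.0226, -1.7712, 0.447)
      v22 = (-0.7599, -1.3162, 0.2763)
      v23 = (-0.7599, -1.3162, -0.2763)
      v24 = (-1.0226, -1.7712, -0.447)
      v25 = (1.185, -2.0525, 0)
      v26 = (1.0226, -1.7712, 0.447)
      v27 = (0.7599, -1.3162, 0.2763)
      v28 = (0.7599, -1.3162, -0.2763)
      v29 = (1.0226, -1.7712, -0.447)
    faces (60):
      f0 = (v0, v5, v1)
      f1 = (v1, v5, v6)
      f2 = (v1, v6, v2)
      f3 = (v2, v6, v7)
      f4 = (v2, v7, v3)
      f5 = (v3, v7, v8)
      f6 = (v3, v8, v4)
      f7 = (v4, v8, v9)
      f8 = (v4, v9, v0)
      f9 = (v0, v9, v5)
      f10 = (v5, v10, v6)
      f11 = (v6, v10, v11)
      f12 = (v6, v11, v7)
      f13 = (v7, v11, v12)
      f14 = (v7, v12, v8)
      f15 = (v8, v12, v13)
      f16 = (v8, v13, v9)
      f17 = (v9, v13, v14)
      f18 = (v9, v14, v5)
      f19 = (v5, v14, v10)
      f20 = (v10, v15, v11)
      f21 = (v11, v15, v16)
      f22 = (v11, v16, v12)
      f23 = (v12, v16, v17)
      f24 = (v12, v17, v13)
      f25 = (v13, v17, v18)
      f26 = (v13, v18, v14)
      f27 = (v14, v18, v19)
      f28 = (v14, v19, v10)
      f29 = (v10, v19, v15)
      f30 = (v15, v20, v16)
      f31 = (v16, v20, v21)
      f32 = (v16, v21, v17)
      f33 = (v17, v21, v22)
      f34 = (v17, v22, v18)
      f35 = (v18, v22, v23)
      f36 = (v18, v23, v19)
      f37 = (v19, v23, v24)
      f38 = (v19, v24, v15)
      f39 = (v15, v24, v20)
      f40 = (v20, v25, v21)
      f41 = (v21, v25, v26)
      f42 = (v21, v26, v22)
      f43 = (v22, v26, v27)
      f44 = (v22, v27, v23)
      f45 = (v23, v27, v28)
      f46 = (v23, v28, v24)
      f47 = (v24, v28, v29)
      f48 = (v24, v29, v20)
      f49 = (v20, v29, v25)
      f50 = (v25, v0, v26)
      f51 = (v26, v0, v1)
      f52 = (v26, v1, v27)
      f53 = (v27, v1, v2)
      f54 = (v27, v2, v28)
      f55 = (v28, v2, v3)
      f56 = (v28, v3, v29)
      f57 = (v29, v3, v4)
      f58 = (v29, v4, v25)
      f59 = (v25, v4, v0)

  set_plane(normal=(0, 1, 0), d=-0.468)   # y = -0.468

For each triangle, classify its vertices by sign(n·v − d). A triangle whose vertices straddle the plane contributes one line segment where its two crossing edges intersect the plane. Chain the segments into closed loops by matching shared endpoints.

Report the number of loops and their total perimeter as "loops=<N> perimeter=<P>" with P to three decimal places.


loops=2 perimeter=5.525

Straddling triangles (20 of 60):
  (v15,v20,v16) [+-+] → (-2.0998, -0.468, 0)–(-1.84906, -0.468, 0.345077)  len=0.4266
  (v16,v20,v21) [+--] → (-1.84906, -0.468, 0.345077)–(-1.775, -0.468, 0.447)  len=0.1260
  (v16,v21,v17) [+-+] → (-1.775, -0.468, 0.447)–(-1.38843, -0.468, 0.321404)  len=0.4065
  (v17,v21,v22) [+--] → (-1.38843, -0.468, 0.321404)–(-1.2496, -0.468, 0.2763)  len=0.1460
  (v17,v22,v18) [+-+] → (-1.2496, -0.468, 0.2763)–(-1.2496, -0.468, -0.0798125)  len=0.3561
  (v18,v22,v23) [+--] → (-1.2496, -0.468, -0.0798125)–(-1.2496, -0.468, -0.2763)  len=0.1965
  (v18,v23,v19) [+-+] → (-1.2496, -0.468, -0.2763)–(-1.58819, -0.468, -0.386304)  len=0.3560
  (v19,v23,v24) [+--] → (-1.58819, -0.468, -0.386304)–(-1.775, -0.468, -0.447)  len=0.1964
  (v19,v24,v15) [+-+] → (-1.775, -0.468, -0.447)–(-2.01398, -0.468, -0.11811)  len=0.4065
  (v15,v24,v20) [+--] → (-2.01398, -0.468, -0.11811)–(-2.0998, -0.468, 0)  len=0.1460
  (v25,v0,v26) [-+-] → (2.0998, -0.468, 0)–(2.01398, -0.468, 0.11811)  len=0.1460
  (v26,v0,v1) [-++] → (2.01398, -0.468, 0.11811)–(1.775, -0.468, 0.447)  len=0.4065
  (v26,v1,v27) [-+-] → (1.775, -0.468, 0.447)–(1.58819, -0.468, 0.386304)  len=0.1964
  (v27,v1,v2) [-++] → (1.58819, -0.468, 0.386304)–(1.2496, -0.468, 0.2763)  len=0.3560
  (v27,v2,v28) [-+-] → (1.2496, -0.468, 0.2763)–(1.2496, -0.468, 0.0798125)  len=0.1965
  (v28,v2,v3) [-++] → (1.2496, -0.468, 0.0798125)–(1.2496, -0.468, -0.2763)  len=0.3561
  (v28,v3,v29) [-+-] → (1.2496, -0.468, -0.2763)–(1.38843, -0.468, -0.321404)  len=0.1460
  (v29,v3,v4) [-++] → (1.38843, -0.468, -0.321404)–(1.775, -0.468, -0.447)  len=0.4065
  (v29,v4,v25) [-+-] → (1.775, -0.468, -0.447)–(1.84906, -0.468, -0.345077)  len=0.1260
  (v25,v4,v0) [-++] → (1.84906, -0.468, -0.345077)–(2.0998, -0.468, 0)  len=0.4266

Chained into 2 loop(s):
  loop 1: 10 segments, perimeter = 2.7626
  loop 2: 10 segments, perimeter = 2.7626
Total perimeter = 5.525
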